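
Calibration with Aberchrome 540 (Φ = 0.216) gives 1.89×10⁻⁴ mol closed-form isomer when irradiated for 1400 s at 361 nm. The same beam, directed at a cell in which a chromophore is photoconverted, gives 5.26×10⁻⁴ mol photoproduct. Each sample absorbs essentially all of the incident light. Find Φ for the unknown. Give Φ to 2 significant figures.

Φ = 0.60

Photons absorbed by the actinometer: 1.89×10⁻⁴ / 0.216 = 8.750×10⁻⁴ mol.
Φ(unknown) = 5.26×10⁻⁴ / 8.750×10⁻⁴ = 0.60.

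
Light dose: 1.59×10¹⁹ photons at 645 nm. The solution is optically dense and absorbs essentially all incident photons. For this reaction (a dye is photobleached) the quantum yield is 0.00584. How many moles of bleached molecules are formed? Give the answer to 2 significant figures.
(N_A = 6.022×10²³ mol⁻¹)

Moles of photons: 1.59×10¹⁹ / 6.022×10²³ = 2.640×10⁻⁵ mol.
Product: Φ × n_abs = 0.00584 × 2.640×10⁻⁵ = 1.542×10⁻⁷ mol.

1.5×10⁻⁷ mol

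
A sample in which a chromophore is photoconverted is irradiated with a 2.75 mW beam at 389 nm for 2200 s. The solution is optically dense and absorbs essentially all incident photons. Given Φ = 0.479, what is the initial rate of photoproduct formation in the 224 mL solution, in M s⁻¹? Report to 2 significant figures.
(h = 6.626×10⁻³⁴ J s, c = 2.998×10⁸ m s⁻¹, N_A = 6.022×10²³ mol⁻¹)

Photon energy at 389 nm: hc/λ = (6.626×10⁻³⁴)(2.998×10⁸)/(389×10⁻⁹) = 5.107×10⁻¹⁹ J.
Energy delivered: (2.75 mW)(2200 s) = 6.050 J.
Photons incident: 6.050 / 5.107×10⁻¹⁹ = 1.185×10¹⁹, i.e. 1.185×10¹⁹/6.022×10²³ = 1.968×10⁻⁵ mol.
Product formed: 0.479 × 1.968×10⁻⁵ = 9.427×10⁻⁶ mol.
Rate: 9.427×10⁻⁶ mol / (2200 s × 0.224 L) = 1.9×10⁻⁸ M s⁻¹.

1.9×10⁻⁸ M s⁻¹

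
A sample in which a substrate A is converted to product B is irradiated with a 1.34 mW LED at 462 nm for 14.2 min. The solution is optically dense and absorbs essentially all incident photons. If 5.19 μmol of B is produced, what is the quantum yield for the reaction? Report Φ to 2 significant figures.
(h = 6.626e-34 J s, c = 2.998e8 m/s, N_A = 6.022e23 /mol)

Φ = 1.2

Product: 5.19 μmol = 5.19e-6 mol.
Photon energy at 462 nm: hc/λ = (6.626e-34)(2.998e8)/(462e-9) = 4.300e-19 J.
Energy delivered: (1.34 mW)(852 s) = 1.142 J.
Photons incident: 1.142 / 4.300e-19 = 2.656e18, i.e. 2.656e18/6.022e23 = 4.410e-6 mol.
Φ = 5.19e-6 mol / 4.410e-6 mol photons = 1.2.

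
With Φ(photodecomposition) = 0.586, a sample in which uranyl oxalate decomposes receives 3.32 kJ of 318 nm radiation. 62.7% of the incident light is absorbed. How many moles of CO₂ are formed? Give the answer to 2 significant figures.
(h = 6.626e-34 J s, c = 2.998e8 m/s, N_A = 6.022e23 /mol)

0.0032 mol

Photon energy at 318 nm: hc/λ = (6.626e-34)(2.998e8)/(318e-9) = 6.247e-19 J.
Incident energy: 3.32 kJ = 3320 J.
Photons incident: 3320 / 6.247e-19 = 5.315e21, i.e. 5.315e21/6.022e23 = 0.008826 mol.
Photons absorbed: 0.627 × 0.008826 = 0.005534 mol.
Product: Φ × n_abs = 0.586 × 0.005534 = 0.003243 mol.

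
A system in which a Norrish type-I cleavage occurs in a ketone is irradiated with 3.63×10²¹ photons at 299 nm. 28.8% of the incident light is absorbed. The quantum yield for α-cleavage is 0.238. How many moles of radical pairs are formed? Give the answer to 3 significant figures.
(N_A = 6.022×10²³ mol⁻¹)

Moles of photons: 3.63×10²¹ / 6.022×10²³ = 0.006028 mol.
Photons absorbed: 0.288 × 0.006028 = 0.001736 mol.
Product: Φ × n_abs = 0.238 × 0.001736 = 4.132×10⁻⁴ mol.

4.13×10⁻⁴ mol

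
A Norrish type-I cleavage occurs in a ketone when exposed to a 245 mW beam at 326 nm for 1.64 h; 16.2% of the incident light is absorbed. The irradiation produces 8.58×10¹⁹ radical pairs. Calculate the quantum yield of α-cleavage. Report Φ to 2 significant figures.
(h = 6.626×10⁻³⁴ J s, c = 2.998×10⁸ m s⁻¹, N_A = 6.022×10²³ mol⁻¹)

Φ = 0.22

Product: 8.58×10¹⁹ / 6.022×10²³ = 1.425×10⁻⁴ mol.
Photon energy at 326 nm: hc/λ = (6.626×10⁻³⁴)(2.998×10⁸)/(326×10⁻⁹) = 6.093×10⁻¹⁹ J.
Energy delivered: (245 mW)(5904 s) = 1446 J.
Photons incident: 1446 / 6.093×10⁻¹⁹ = 2.373×10²¹, i.e. 2.373×10²¹/6.022×10²³ = 0.003941 mol.
Photons absorbed: 0.162 × 0.003941 = 6.384×10⁻⁴ mol.
Φ = 1.425×10⁻⁴ mol / 6.384×10⁻⁴ mol photons = 0.22.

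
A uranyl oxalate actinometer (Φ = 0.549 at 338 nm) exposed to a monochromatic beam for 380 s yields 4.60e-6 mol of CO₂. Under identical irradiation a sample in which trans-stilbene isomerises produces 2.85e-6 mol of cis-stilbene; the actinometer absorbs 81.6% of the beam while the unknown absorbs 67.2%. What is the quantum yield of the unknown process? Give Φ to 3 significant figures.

Φ = 0.413

Photons absorbed by the actinometer: 4.60e-6 / 0.549 = 8.379e-6 mol.
Incident flux: 8.379e-6 / 0.816 = 1.027e-5 einstein.
Absorbed by unknown: 0.672 × 1.027e-5 = 6.901e-6 mol.
Φ(unknown) = 2.85e-6 / 6.901e-6 = 0.413.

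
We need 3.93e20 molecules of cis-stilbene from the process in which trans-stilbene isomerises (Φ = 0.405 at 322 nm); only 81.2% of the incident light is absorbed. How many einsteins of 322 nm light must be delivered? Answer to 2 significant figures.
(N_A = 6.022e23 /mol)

0.0020 einstein

Product: 3.93e20 / 6.022e23 = 6.526e-4 mol.
Photons that must be absorbed: 6.526e-4 / 0.405 = 0.001611 mol.
Incident photons needed: 0.001611 / 0.812 = 0.001984 mol.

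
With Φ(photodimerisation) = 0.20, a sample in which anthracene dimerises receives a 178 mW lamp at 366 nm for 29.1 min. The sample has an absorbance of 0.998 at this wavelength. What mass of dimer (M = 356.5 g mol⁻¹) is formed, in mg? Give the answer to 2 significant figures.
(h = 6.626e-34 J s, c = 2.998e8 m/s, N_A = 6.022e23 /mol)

61 mg

Photon energy at 366 nm: hc/λ = (6.626e-34)(2.998e8)/(366e-9) = 5.428e-19 J.
Energy delivered: (178 mW)(1746 s) = 310.8 J.
Photons incident: 310.8 / 5.428e-19 = 5.726e20, i.e. 5.726e20/6.022e23 = 9.508e-4 mol.
Fraction absorbed: 1 − 10^(−0.998) = 0.8995.
Photons absorbed: 0.8995 × 9.508e-4 = 8.552e-4 mol.
Product: Φ × n_abs = 0.20 × 8.552e-4 = 1.710e-4 mol.
Mass: 1.710e-4 × 356.5 = 0.06096 g = 61 mg.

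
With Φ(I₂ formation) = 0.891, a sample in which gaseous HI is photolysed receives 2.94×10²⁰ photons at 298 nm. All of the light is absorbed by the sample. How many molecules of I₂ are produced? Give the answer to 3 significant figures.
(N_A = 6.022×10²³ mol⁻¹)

Moles of photons: 2.94×10²⁰ / 6.022×10²³ = 4.882×10⁻⁴ mol.
Product: Φ × n_abs = 0.891 × 4.882×10⁻⁴ = 4.350×10⁻⁴ mol.
As a count: 4.350×10⁻⁴ × 6.022×10²³ = 2.62×10²⁰.

2.62×10²⁰ molecules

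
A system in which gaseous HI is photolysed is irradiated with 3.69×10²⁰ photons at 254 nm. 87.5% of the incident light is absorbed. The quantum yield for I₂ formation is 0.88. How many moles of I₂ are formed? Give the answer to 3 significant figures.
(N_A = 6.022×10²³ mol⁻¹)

4.72×10⁻⁴ mol

Moles of photons: 3.69×10²⁰ / 6.022×10²³ = 6.128×10⁻⁴ mol.
Photons absorbed: 0.875 × 6.128×10⁻⁴ = 5.362×10⁻⁴ mol.
Product: Φ × n_abs = 0.88 × 5.362×10⁻⁴ = 4.719×10⁻⁴ mol.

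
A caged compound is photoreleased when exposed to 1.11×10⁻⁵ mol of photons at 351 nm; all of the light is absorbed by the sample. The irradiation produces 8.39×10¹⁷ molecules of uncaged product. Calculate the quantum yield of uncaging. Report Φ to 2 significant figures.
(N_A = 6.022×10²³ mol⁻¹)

Product: 8.39×10¹⁷ / 6.022×10²³ = 1.393×10⁻⁶ mol.
Φ = 1.393×10⁻⁶ mol / 1.11×10⁻⁵ mol photons = 0.13.

Φ = 0.13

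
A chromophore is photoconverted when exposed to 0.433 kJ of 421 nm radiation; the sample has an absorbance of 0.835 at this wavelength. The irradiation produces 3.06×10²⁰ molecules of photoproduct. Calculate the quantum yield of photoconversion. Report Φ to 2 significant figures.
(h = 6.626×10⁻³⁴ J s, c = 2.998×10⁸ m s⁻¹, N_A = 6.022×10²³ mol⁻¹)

Φ = 0.39

Product: 3.06×10²⁰ / 6.022×10²³ = 5.081×10⁻⁴ mol.
Photon energy at 421 nm: hc/λ = (6.626×10⁻³⁴)(2.998×10⁸)/(421×10⁻⁹) = 4.718×10⁻¹⁹ J.
Incident energy: 0.433 kJ = 433 J.
Photons incident: 433 / 4.718×10⁻¹⁹ = 9.178×10²⁰, i.e. 9.178×10²⁰/6.022×10²³ = 0.001524 mol.
Fraction absorbed: 1 − 10^(−0.835) = 0.8538.
Photons absorbed: 0.8538 × 0.001524 = 0.001301 mol.
Φ = 5.081×10⁻⁴ mol / 0.001301 mol photons = 0.39.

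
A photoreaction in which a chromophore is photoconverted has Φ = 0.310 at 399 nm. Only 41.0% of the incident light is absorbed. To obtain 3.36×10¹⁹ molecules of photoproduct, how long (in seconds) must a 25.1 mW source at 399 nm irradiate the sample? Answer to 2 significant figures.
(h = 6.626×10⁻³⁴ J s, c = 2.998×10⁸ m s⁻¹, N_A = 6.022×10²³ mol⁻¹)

t ≈ 5200 s

Product: 3.36×10¹⁹ / 6.022×10²³ = 5.580×10⁻⁵ mol.
Photons that must be absorbed: 5.580×10⁻⁵ / 0.310 = 1.800×10⁻⁴ mol.
Incident photons needed: 1.800×10⁻⁴ / 0.410 = 4.390×10⁻⁴ mol.
Photon energy: hc/λ = 4.979×10⁻¹⁹ J; per mole, 2.998×10⁵ J mol⁻¹.
Energy required: 4.390×10⁻⁴ × 2.998×10⁵ = 131.6 J.
Time: 131.6 J / 0.0251 W = 5200 s.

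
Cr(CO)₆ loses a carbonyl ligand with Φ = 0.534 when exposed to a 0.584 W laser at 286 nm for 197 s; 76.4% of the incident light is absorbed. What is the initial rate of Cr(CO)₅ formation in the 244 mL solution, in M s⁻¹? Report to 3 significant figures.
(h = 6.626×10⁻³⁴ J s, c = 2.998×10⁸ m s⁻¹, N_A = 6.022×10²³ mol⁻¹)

Photon energy at 286 nm: hc/λ = (6.626×10⁻³⁴)(2.998×10⁸)/(286×10⁻⁹) = 6.946×10⁻¹⁹ J.
Energy delivered: (0.584 W)(197 s) = 115.0 J.
Photons incident: 115.0 / 6.946×10⁻¹⁹ = 1.656×10²⁰, i.e. 1.656×10²⁰/6.022×10²³ = 2.750×10⁻⁴ mol.
Photons absorbed: 0.764 × 2.750×10⁻⁴ = 2.101×10⁻⁴ mol.
Product formed: 0.534 × 2.101×10⁻⁴ = 1.122×10⁻⁴ mol.
Rate: 1.122×10⁻⁴ mol / (197 s × 0.244 L) = 2.33×10⁻⁶ M s⁻¹.

2.33×10⁻⁶ M s⁻¹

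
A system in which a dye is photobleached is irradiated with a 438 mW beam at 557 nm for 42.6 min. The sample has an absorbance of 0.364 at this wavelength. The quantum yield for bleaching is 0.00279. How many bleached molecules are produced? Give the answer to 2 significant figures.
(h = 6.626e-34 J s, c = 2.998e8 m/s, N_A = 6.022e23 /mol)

5.0e18 bleached molecules

Photon energy at 557 nm: hc/λ = (6.626e-34)(2.998e8)/(557e-9) = 3.566e-19 J.
Energy delivered: (438 mW)(2556 s) = 1120 J.
Photons incident: 1120 / 3.566e-19 = 3.141e21, i.e. 3.141e21/6.022e23 = 0.005216 mol.
Fraction absorbed: 1 − 10^(−0.364) = 0.5675.
Photons absorbed: 0.5675 × 0.005216 = 0.002960 mol.
Product: Φ × n_abs = 0.00279 × 0.002960 = 8.258e-6 mol.
As a count: 8.258e-6 × 6.022e23 = 5.0e18.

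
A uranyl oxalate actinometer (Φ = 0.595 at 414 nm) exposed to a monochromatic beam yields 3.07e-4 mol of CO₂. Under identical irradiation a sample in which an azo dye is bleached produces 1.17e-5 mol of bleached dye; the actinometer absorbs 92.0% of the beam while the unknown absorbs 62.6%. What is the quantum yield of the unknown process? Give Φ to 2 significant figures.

Photons absorbed by the actinometer: 3.07e-4 / 0.595 = 5.160e-4 mol.
Incident flux: 5.160e-4 / 0.920 = 5.609e-4 einstein.
Absorbed by unknown: 0.626 × 5.609e-4 = 3.511e-4 mol.
Φ(unknown) = 1.17e-5 / 3.511e-4 = 0.033.

Φ = 0.033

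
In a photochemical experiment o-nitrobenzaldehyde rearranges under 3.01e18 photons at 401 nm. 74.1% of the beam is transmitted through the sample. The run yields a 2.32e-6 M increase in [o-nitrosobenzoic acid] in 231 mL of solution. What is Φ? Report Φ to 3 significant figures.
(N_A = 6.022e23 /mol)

Φ = 0.414

Product: (2.32e-6 M)(0.231 L) = 5.359e-7 mol.
Moles of photons: 3.01e18 / 6.022e23 = 4.998e-6 mol.
Fraction absorbed: 1 − 74.1/100 = 0.2590.
Photons absorbed: 0.2590 × 4.998e-6 = 1.294e-6 mol.
Φ = 5.359e-7 mol / 1.294e-6 mol photons = 0.414.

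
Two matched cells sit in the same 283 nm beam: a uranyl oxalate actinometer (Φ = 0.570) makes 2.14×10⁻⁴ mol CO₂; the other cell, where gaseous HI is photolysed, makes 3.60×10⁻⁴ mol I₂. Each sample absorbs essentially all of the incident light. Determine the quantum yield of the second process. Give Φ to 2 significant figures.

Φ = 0.96

Photons absorbed by the actinometer: 2.14×10⁻⁴ / 0.570 = 3.754×10⁻⁴ mol.
Φ(unknown) = 3.60×10⁻⁴ / 3.754×10⁻⁴ = 0.96.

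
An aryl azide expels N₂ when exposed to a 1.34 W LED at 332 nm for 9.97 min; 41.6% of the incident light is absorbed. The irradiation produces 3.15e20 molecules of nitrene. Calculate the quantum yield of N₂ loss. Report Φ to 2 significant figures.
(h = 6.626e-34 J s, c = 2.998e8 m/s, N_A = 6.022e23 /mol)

Product: 3.15e20 / 6.022e23 = 5.231e-4 mol.
Photon energy at 332 nm: hc/λ = (6.626e-34)(2.998e8)/(332e-9) = 5.983e-19 J.
Energy delivered: (1.34 W)(598.2 s) = 801.6 J.
Photons incident: 801.6 / 5.983e-19 = 1.340e21, i.e. 1.340e21/6.022e23 = 0.002225 mol.
Photons absorbed: 0.416 × 0.002225 = 9.256e-4 mol.
Φ = 5.231e-4 mol / 9.256e-4 mol photons = 0.57.

Φ = 0.57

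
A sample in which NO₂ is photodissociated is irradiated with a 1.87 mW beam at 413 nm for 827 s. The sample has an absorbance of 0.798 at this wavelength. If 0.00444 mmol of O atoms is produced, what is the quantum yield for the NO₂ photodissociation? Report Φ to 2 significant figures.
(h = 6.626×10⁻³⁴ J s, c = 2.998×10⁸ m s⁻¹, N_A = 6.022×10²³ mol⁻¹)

Product: 0.00444 mmol = 4.44×10⁻⁶ mol.
Photon energy at 413 nm: hc/λ = (6.626×10⁻³⁴)(2.998×10⁸)/(413×10⁻⁹) = 4.810×10⁻¹⁹ J.
Energy delivered: (1.87 mW)(827 s) = 1.546 J.
Photons incident: 1.546 / 4.810×10⁻¹⁹ = 3.214×10¹⁸, i.e. 3.214×10¹⁸/6.022×10²³ = 5.337×10⁻⁶ mol.
Fraction absorbed: 1 − 10^(−0.798) = 0.8408.
Photons absorbed: 0.8408 × 5.337×10⁻⁶ = 4.487×10⁻⁶ mol.
Φ = 4.44×10⁻⁶ mol / 4.487×10⁻⁶ mol photons = 0.99.

Φ = 0.99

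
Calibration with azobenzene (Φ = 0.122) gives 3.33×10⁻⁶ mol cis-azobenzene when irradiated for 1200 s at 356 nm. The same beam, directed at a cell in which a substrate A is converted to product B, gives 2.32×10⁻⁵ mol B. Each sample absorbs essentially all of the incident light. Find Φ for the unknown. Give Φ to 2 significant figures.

Φ = 0.85

Photons absorbed by the actinometer: 3.33×10⁻⁶ / 0.122 = 2.730×10⁻⁵ mol.
Φ(unknown) = 2.32×10⁻⁵ / 2.730×10⁻⁵ = 0.85.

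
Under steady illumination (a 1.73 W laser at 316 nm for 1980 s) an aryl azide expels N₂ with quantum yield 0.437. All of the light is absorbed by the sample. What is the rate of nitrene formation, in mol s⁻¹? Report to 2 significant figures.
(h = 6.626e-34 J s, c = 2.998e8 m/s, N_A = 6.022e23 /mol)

Photon energy at 316 nm: hc/λ = (6.626e-34)(2.998e8)/(316e-9) = 6.286e-19 J.
Energy delivered: (1.73 W)(1980 s) = 3425 J.
Photons incident: 3425 / 6.286e-19 = 5.449e21, i.e. 5.449e21/6.022e23 = 0.009048 mol.
Product formed: 0.437 × 0.009048 = 0.003954 mol.
Rate: 0.003954 / 1980 s = 2.0e-6 mol s⁻¹.

2.0e-6 mol s⁻¹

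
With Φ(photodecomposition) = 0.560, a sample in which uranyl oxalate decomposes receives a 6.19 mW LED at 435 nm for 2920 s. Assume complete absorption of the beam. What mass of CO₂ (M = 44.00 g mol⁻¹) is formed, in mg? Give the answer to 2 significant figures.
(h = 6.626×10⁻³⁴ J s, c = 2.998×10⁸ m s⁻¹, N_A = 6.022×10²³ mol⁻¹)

1.6 mg

Photon energy at 435 nm: hc/λ = (6.626×10⁻³⁴)(2.998×10⁸)/(435×10⁻⁹) = 4.567×10⁻¹⁹ J.
Energy delivered: (6.19 mW)(2920 s) = 18.07 J.
Photons incident: 18.07 / 4.567×10⁻¹⁹ = 3.957×10¹⁹, i.e. 3.957×10¹⁹/6.022×10²³ = 6.571×10⁻⁵ mol.
Product: Φ × n_abs = 0.560 × 6.571×10⁻⁵ = 3.680×10⁻⁵ mol.
Mass: 3.680×10⁻⁵ × 44.00 = 0.001619 g = 1.6 mg.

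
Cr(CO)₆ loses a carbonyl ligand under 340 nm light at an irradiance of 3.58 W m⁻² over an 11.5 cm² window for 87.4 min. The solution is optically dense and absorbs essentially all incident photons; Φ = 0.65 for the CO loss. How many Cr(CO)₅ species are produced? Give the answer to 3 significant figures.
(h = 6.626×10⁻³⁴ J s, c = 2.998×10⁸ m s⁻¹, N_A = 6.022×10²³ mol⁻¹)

2.40×10¹⁹ species

Photon energy at 340 nm: hc/λ = (6.626×10⁻³⁴)(2.998×10⁸)/(340×10⁻⁹) = 5.843×10⁻¹⁹ J.
Energy delivered: (3.58 W m⁻²)(11.5×10⁻⁴ m²)(5244 s) = 21.59 J.
Photons incident: 21.59 / 5.843×10⁻¹⁹ = 3.695×10¹⁹, i.e. 3.695×10¹⁹/6.022×10²³ = 6.136×10⁻⁵ mol.
Product: Φ × n_abs = 0.65 × 6.136×10⁻⁵ = 3.988×10⁻⁵ mol.
As a count: 3.988×10⁻⁵ × 6.022×10²³ = 2.40×10¹⁹.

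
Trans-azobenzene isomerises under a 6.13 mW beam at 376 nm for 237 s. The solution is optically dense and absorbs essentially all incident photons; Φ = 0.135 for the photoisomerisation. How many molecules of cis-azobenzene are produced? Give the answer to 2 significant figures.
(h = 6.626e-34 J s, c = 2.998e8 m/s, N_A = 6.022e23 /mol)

3.7e17 molecules

Photon energy at 376 nm: hc/λ = (6.626e-34)(2.998e8)/(376e-9) = 5.283e-19 J.
Energy delivered: (6.13 mW)(237 s) = 1.453 J.
Photons incident: 1.453 / 5.283e-19 = 2.750e18, i.e. 2.750e18/6.022e23 = 4.567e-6 mol.
Product: Φ × n_abs = 0.135 × 4.567e-6 = 6.165e-7 mol.
As a count: 6.165e-7 × 6.022e23 = 3.7e17.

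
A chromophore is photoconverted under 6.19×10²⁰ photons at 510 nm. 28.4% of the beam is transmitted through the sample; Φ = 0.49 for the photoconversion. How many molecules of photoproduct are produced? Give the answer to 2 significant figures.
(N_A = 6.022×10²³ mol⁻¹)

Moles of photons: 6.19×10²⁰ / 6.022×10²³ = 0.001028 mol.
Fraction absorbed: 1 − 28.4/100 = 0.7160.
Photons absorbed: 0.7160 × 0.001028 = 7.360×10⁻⁴ mol.
Product: Φ × n_abs = 0.49 × 7.360×10⁻⁴ = 3.606×10⁻⁴ mol.
As a count: 3.606×10⁻⁴ × 6.022×10²³ = 2.2×10²⁰.

2.2×10²⁰ molecules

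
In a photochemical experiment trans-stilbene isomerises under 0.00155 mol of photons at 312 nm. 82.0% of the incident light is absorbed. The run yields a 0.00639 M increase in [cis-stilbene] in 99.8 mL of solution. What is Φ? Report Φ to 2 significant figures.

Product: (0.00639 M)(0.0998 L) = 6.377×10⁻⁴ mol.
Photons absorbed: 0.820 × 0.00155 = 0.001271 mol.
Φ = 6.377×10⁻⁴ mol / 0.001271 mol photons = 0.50.

Φ = 0.50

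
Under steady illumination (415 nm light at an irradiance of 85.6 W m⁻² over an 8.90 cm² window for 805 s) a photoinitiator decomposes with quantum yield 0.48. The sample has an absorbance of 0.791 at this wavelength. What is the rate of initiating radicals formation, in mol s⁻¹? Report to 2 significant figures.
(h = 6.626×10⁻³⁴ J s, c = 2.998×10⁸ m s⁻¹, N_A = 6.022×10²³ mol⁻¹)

Photon energy at 415 nm: hc/λ = (6.626×10⁻³⁴)(2.998×10⁸)/(415×10⁻⁹) = 4.787×10⁻¹⁹ J.
Energy delivered: (85.6 W m⁻²)(8.90×10⁻⁴ m²)(805 s) = 61.33 J.
Photons incident: 61.33 / 4.787×10⁻¹⁹ = 1.281×10²⁰, i.e. 1.281×10²⁰/6.022×10²³ = 2.127×10⁻⁴ mol.
Fraction absorbed: 1 − 10^(−0.791) = 0.8382.
Photons absorbed: 0.8382 × 2.127×10⁻⁴ = 1.783×10⁻⁴ mol.
Product formed: 0.48 × 1.783×10⁻⁴ = 8.558×10⁻⁵ mol.
Rate: 8.558×10⁻⁵ / 805 s = 1.1×10⁻⁷ mol s⁻¹.

1.1×10⁻⁷ mol s⁻¹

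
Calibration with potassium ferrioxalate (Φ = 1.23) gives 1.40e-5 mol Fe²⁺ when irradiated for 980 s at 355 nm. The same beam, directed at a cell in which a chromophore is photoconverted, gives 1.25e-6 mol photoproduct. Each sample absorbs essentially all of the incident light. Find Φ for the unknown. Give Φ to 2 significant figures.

Φ = 0.11

Photons absorbed by the actinometer: 1.40e-5 / 1.23 = 1.138e-5 mol.
Φ(unknown) = 1.25e-6 / 1.138e-5 = 0.11.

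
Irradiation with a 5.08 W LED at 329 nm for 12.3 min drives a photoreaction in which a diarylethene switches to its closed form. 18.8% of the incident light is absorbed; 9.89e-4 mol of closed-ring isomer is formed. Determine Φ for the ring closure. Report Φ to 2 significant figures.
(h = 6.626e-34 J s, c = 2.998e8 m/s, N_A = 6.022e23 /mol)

Photon energy at 329 nm: hc/λ = (6.626e-34)(2.998e8)/(329e-9) = 6.038e-19 J.
Energy delivered: (5.08 W)(738 s) = 3749 J.
Photons incident: 3749 / 6.038e-19 = 6.209e21, i.e. 6.209e21/6.022e23 = 0.01031 mol.
Photons absorbed: 0.188 × 0.01031 = 0.001938 mol.
Φ = 9.89e-4 mol / 0.001938 mol photons = 0.51.

Φ = 0.51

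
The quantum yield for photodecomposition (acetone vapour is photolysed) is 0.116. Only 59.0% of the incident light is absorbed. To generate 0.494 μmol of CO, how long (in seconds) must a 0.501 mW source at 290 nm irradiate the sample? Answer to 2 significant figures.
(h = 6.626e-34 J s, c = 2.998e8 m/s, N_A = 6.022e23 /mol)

Product: 0.494 μmol = 4.94e-7 mol.
Photons that must be absorbed: 4.94e-7 / 0.116 = 4.259e-6 mol.
Incident photons needed: 4.259e-6 / 0.590 = 7.219e-6 mol.
Photon energy: hc/λ = 6.850e-19 J; per mole, 4.125e5 J mol⁻¹.
Energy required: 7.219e-6 × 4.125e5 = 2.978 J.
Time: 2.978 J / 0.000501 W = 5900 s.

t ≈ 5900 s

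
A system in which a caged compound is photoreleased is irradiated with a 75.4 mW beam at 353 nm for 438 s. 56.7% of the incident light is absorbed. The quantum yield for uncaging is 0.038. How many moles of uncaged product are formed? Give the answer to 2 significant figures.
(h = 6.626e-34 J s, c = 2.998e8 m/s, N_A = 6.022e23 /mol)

2.1e-6 mol

Photon energy at 353 nm: hc/λ = (6.626e-34)(2.998e8)/(353e-9) = 5.627e-19 J.
Energy delivered: (75.4 mW)(438 s) = 33.03 J.
Photons incident: 33.03 / 5.627e-19 = 5.870e19, i.e. 5.870e19/6.022e23 = 9.748e-5 mol.
Photons absorbed: 0.567 × 9.748e-5 = 5.527e-5 mol.
Product: Φ × n_abs = 0.038 × 5.527e-5 = 2.100e-6 mol.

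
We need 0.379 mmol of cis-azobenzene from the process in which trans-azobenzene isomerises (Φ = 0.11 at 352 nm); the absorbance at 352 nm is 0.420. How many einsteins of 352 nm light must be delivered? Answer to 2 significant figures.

Product: 0.379 mmol = 3.79×10⁻⁴ mol.
Photons that must be absorbed: 3.79×10⁻⁴ / 0.11 = 0.003445 mol.
Fraction absorbed: 1 − 10^(−0.420) = 0.6198.
Incident photons needed: 0.003445 / 0.6198 = 0.005558 mol.

0.0056 einstein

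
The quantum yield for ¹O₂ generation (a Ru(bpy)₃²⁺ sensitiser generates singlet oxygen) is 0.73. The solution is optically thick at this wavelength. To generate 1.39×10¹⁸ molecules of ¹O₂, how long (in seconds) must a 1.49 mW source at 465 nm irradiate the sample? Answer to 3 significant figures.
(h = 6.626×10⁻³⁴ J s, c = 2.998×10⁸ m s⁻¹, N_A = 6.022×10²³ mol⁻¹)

Product: 1.39×10¹⁸ / 6.022×10²³ = 2.308×10⁻⁶ mol.
Photons that must be absorbed: 2.308×10⁻⁶ / 0.73 = 3.162×10⁻⁶ mol.
Photon energy: hc/λ = 4.272×10⁻¹⁹ J; per mole, 2.573×10⁵ J mol⁻¹.
Energy required: 3.162×10⁻⁶ × 2.573×10⁵ = 0.8136 J.
Time: 0.8136 J / 0.00149 W = 546 s.

t ≈ 546 s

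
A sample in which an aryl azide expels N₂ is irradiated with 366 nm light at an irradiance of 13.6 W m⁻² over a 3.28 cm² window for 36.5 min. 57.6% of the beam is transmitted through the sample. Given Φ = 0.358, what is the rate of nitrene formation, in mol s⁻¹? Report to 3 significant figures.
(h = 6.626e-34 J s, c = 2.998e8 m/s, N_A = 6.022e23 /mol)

Photon energy at 366 nm: hc/λ = (6.626e-34)(2.998e8)/(366e-9) = 5.428e-19 J.
Energy delivered: (13.6 W m⁻²)(3.28e-4 m²)(2190 s) = 9.769 J.
Photons incident: 9.769 / 5.428e-19 = 1.800e19, i.e. 1.800e19/6.022e23 = 2.989e-5 mol.
Fraction absorbed: 1 − 57.6/100 = 0.4240.
Photons absorbed: 0.4240 × 2.989e-5 = 1.267e-5 mol.
Product formed: 0.358 × 1.267e-5 = 4.536e-6 mol.
Rate: 4.536e-6 / 2190 s = 2.07e-9 mol s⁻¹.

2.07e-9 mol s⁻¹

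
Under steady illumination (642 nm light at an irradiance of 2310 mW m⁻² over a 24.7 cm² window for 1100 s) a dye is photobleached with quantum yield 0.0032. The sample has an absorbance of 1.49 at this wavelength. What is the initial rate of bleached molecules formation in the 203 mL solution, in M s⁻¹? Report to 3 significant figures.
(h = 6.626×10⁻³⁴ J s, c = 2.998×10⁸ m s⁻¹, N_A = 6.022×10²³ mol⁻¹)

4.67×10⁻¹⁰ M s⁻¹

Photon energy at 642 nm: hc/λ = (6.626×10⁻³⁴)(2.998×10⁸)/(642×10⁻⁹) = 3.094×10⁻¹⁹ J.
Energy delivered: (2310 mW m⁻²)(24.7×10⁻⁴ m²)(1100 s) = 6.276 J.
Photons incident: 6.276 / 3.094×10⁻¹⁹ = 2.028×10¹⁹, i.e. 2.028×10¹⁹/6.022×10²³ = 3.368×10⁻⁵ mol.
Fraction absorbed: 1 − 10^(−1.49) = 0.9676.
Photons absorbed: 0.9676 × 3.368×10⁻⁵ = 3.259×10⁻⁵ mol.
Product formed: 0.0032 × 3.259×10⁻⁵ = 1.043×10⁻⁷ mol.
Rate: 1.043×10⁻⁷ mol / (1100 s × 0.203 L) = 4.67×10⁻¹⁰ M s⁻¹.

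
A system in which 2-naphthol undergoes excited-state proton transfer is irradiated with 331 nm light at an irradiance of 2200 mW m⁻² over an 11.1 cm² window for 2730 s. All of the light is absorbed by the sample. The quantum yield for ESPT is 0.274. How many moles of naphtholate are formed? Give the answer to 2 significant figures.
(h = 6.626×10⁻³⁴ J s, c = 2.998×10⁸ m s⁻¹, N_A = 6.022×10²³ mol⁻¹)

5.1×10⁻⁶ mol

Photon energy at 331 nm: hc/λ = (6.626×10⁻³⁴)(2.998×10⁸)/(331×10⁻⁹) = 6.001×10⁻¹⁹ J.
Energy delivered: (2200 mW m⁻²)(11.1×10⁻⁴ m²)(2730 s) = 6.667 J.
Photons incident: 6.667 / 6.001×10⁻¹⁹ = 1.111×10¹⁹, i.e. 1.111×10¹⁹/6.022×10²³ = 1.845×10⁻⁵ mol.
Product: Φ × n_abs = 0.274 × 1.845×10⁻⁵ = 5.055×10⁻⁶ mol.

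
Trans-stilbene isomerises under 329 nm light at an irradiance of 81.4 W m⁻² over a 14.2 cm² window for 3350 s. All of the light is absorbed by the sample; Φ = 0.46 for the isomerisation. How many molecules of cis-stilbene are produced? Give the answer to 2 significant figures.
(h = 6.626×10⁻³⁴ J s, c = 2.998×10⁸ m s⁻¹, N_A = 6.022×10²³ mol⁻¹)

3.0×10²⁰ molecules

Photon energy at 329 nm: hc/λ = (6.626×10⁻³⁴)(2.998×10⁸)/(329×10⁻⁹) = 6.038×10⁻¹⁹ J.
Energy delivered: (81.4 W m⁻²)(14.2×10⁻⁴ m²)(3350 s) = 387.2 J.
Photons incident: 387.2 / 6.038×10⁻¹⁹ = 6.413×10²⁰, i.e. 6.413×10²⁰/6.022×10²³ = 0.001065 mol.
Product: Φ × n_abs = 0.46 × 0.001065 = 4.899×10⁻⁴ mol.
As a count: 4.899×10⁻⁴ × 6.022×10²³ = 3.0×10²⁰.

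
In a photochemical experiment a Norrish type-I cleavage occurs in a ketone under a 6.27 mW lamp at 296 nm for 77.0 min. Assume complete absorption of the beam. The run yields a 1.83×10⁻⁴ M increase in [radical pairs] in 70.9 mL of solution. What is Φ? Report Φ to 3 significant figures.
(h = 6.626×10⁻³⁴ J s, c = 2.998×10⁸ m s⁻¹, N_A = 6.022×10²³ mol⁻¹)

Product: (1.83×10⁻⁴ M)(0.0709 L) = 1.297×10⁻⁵ mol.
Photon energy at 296 nm: hc/λ = (6.626×10⁻³⁴)(2.998×10⁸)/(296×10⁻⁹) = 6.711×10⁻¹⁹ J.
Energy delivered: (6.27 mW)(4620 s) = 28.97 J.
Photons incident: 28.97 / 6.711×10⁻¹⁹ = 4.317×10¹⁹, i.e. 4.317×10¹⁹/6.022×10²³ = 7.169×10⁻⁵ mol.
Φ = 1.297×10⁻⁵ mol / 7.169×10⁻⁵ mol photons = 0.181.

Φ = 0.181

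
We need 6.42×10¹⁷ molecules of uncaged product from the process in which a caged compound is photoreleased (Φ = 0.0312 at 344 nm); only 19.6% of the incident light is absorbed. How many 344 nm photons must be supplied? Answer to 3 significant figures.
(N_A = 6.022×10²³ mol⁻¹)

1.05×10²⁰ photons

Product: 6.42×10¹⁷ / 6.022×10²³ = 1.066×10⁻⁶ mol.
Photons that must be absorbed: 1.066×10⁻⁶ / 0.0312 = 3.417×10⁻⁵ mol.
Incident photons needed: 3.417×10⁻⁵ / 0.196 = 1.743×10⁻⁴ mol.
Photon count: 1.743×10⁻⁴ × 6.022×10²³ = 1.05×10²⁰.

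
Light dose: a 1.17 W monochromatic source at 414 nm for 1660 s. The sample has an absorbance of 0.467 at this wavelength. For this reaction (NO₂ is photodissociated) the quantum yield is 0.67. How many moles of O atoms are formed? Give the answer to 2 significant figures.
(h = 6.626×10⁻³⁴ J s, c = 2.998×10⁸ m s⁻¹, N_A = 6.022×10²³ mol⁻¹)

Photon energy at 414 nm: hc/λ = (6.626×10⁻³⁴)(2.998×10⁸)/(414×10⁻⁹) = 4.798×10⁻¹⁹ J.
Energy delivered: (1.17 W)(1660 s) = 1942 J.
Photons incident: 1942 / 4.798×10⁻¹⁹ = 4.048×10²¹, i.e. 4.048×10²¹/6.022×10²³ = 0.006722 mol.
Fraction absorbed: 1 − 10^(−0.467) = 0.6588.
Photons absorbed: 0.6588 × 0.006722 = 0.004428 mol.
Product: Φ × n_abs = 0.67 × 0.004428 = 0.002967 mol.

0.0030 mol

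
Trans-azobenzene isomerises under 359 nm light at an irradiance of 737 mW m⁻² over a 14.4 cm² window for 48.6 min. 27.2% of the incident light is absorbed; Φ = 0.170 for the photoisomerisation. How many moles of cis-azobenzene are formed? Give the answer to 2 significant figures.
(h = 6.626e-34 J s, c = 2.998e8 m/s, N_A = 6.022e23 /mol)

Photon energy at 359 nm: hc/λ = (6.626e-34)(2.998e8)/(359e-9) = 5.533e-19 J.
Energy delivered: (737 mW m⁻²)(14.4e-4 m²)(2916 s) = 3.095 J.
Photons incident: 3.095 / 5.533e-19 = 5.594e18, i.e. 5.594e18/6.022e23 = 9.289e-6 mol.
Photons absorbed: 0.272 × 9.289e-6 = 2.527e-6 mol.
Product: Φ × n_abs = 0.170 × 2.527e-6 = 4.296e-7 mol.

4.3e-7 mol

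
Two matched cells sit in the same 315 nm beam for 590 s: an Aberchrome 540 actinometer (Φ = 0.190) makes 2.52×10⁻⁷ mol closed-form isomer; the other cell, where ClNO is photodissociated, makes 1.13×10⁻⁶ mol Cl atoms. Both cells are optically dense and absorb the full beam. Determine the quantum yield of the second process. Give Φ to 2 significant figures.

Photons absorbed by the actinometer: 2.52×10⁻⁷ / 0.190 = 1.326×10⁻⁶ mol.
Φ(unknown) = 1.13×10⁻⁶ / 1.326×10⁻⁶ = 0.85.

Φ = 0.85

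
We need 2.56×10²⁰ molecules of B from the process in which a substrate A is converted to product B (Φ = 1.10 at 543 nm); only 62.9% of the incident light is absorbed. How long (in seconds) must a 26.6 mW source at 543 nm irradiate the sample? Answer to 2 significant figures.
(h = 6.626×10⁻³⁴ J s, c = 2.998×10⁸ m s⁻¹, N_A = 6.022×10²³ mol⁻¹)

Product: 2.56×10²⁰ / 6.022×10²³ = 4.251×10⁻⁴ mol.
Photons that must be absorbed: 4.251×10⁻⁴ / 1.10 = 3.865×10⁻⁴ mol.
Incident photons needed: 3.865×10⁻⁴ / 0.629 = 6.145×10⁻⁴ mol.
Photon energy: hc/λ = 3.658×10⁻¹⁹ J; per mole, 2.203×10⁵ J mol⁻¹.
Energy required: 6.145×10⁻⁴ × 2.203×10⁵ = 135.4 J.
Time: 135.4 J / 0.0266 W = 5100 s.

t ≈ 5100 s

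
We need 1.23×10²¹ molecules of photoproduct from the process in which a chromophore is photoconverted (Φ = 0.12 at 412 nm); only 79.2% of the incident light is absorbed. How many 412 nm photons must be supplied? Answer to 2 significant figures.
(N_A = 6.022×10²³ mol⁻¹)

Product: 1.23×10²¹ / 6.022×10²³ = 0.002043 mol.
Photons that must be absorbed: 0.002043 / 0.12 = 0.01703 mol.
Incident photons needed: 0.01703 / 0.792 = 0.02150 mol.
Photon count: 0.02150 × 6.022×10²³ = 1.3×10²².

1.3×10²² photons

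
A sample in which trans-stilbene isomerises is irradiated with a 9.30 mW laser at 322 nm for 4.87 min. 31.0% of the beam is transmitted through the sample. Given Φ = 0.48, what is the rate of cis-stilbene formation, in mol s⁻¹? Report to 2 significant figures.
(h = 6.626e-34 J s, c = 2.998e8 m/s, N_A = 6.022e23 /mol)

Photon energy at 322 nm: hc/λ = (6.626e-34)(2.998e8)/(322e-9) = 6.169e-19 J.
Energy delivered: (9.30 mW)(292.2 s) = 2.717 J.
Photons incident: 2.717 / 6.169e-19 = 4.404e18, i.e. 4.404e18/6.022e23 = 7.313e-6 mol.
Fraction absorbed: 1 − 31.0/100 = 0.6900.
Photons absorbed: 0.6900 × 7.313e-6 = 5.046e-6 mol.
Product formed: 0.48 × 5.046e-6 = 2.422e-6 mol.
Rate: 2.422e-6 / 292.2 s = 8.3e-9 mol s⁻¹.

8.3e-9 mol s⁻¹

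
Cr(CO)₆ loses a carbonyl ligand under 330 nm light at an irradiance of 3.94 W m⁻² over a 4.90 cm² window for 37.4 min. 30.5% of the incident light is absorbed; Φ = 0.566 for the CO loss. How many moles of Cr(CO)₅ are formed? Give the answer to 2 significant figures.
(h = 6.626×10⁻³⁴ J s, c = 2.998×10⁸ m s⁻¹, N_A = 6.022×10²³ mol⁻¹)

2.1×10⁻⁶ mol

Photon energy at 330 nm: hc/λ = (6.626×10⁻³⁴)(2.998×10⁸)/(330×10⁻⁹) = 6.020×10⁻¹⁹ J.
Energy delivered: (3.94 W m⁻²)(4.90×10⁻⁴ m²)(2244 s) = 4.332 J.
Photons incident: 4.332 / 6.020×10⁻¹⁹ = 7.196×10¹⁸, i.e. 7.196×10¹⁸/6.022×10²³ = 1.195×10⁻⁵ mol.
Photons absorbed: 0.305 × 1.195×10⁻⁵ = 3.645×10⁻⁶ mol.
Product: Φ × n_abs = 0.566 × 3.645×10⁻⁶ = 2.063×10⁻⁶ mol.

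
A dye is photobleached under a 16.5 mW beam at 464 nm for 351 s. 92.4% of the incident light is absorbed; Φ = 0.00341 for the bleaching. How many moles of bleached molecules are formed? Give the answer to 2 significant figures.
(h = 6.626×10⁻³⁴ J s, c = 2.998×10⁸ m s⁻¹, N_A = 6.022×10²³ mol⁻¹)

Photon energy at 464 nm: hc/λ = (6.626×10⁻³⁴)(2.998×10⁸)/(464×10⁻⁹) = 4.281×10⁻¹⁹ J.
Energy delivered: (16.5 mW)(351 s) = 5.792 J.
Photons incident: 5.792 / 4.281×10⁻¹⁹ = 1.353×10¹⁹, i.e. 1.353×10¹⁹/6.022×10²³ = 2.247×10⁻⁵ mol.
Photons absorbed: 0.924 × 2.247×10⁻⁵ = 2.076×10⁻⁵ mol.
Product: Φ × n_abs = 0.00341 × 2.076×10⁻⁵ = 7.079×10⁻⁸ mol.

7.1×10⁻⁸ mol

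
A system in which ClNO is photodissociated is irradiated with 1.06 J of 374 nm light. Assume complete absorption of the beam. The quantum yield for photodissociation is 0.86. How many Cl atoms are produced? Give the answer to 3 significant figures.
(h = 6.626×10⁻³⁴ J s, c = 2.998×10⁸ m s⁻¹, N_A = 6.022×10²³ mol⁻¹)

1.72×10¹⁸ atoms

Photon energy at 374 nm: hc/λ = (6.626×10⁻³⁴)(2.998×10⁸)/(374×10⁻⁹) = 5.311×10⁻¹⁹ J.
Photons incident: 1.06 / 5.311×10⁻¹⁹ = 1.996×10¹⁸, i.e. 1.996×10¹⁸/6.022×10²³ = 3.315×10⁻⁶ mol.
Product: Φ × n_abs = 0.86 × 3.315×10⁻⁶ = 2.851×10⁻⁶ mol.
As a count: 2.851×10⁻⁶ × 6.022×10²³ = 1.72×10¹⁸.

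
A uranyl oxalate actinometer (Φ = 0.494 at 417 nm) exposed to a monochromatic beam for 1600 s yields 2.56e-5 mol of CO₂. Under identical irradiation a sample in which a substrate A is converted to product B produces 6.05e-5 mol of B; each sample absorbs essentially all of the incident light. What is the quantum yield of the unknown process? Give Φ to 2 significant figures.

Φ = 1.2

Photons absorbed by the actinometer: 2.56e-5 / 0.494 = 5.182e-5 mol.
Φ(unknown) = 6.05e-5 / 5.182e-5 = 1.2.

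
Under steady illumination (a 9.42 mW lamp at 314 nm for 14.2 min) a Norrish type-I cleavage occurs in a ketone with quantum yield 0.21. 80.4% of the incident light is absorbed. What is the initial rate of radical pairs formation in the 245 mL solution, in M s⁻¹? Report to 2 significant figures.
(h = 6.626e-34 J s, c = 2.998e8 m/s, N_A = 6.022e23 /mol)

1.7e-8 M s⁻¹

Photon energy at 314 nm: hc/λ = (6.626e-34)(2.998e8)/(314e-9) = 6.326e-19 J.
Energy delivered: (9.42 mW)(852 s) = 8.026 J.
Photons incident: 8.026 / 6.326e-19 = 1.269e19, i.e. 1.269e19/6.022e23 = 2.107e-5 mol.
Photons absorbed: 0.804 × 2.107e-5 = 1.694e-5 mol.
Product formed: 0.21 × 1.694e-5 = 3.557e-6 mol.
Rate: 3.557e-6 mol / (852 s × 0.245 L) = 1.7e-8 M s⁻¹.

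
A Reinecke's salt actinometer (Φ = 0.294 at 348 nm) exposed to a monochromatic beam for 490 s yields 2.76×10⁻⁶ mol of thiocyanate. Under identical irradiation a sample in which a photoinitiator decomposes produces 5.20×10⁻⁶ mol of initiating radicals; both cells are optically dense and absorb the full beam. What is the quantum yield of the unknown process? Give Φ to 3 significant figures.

Photons absorbed by the actinometer: 2.76×10⁻⁶ / 0.294 = 9.388×10⁻⁶ mol.
Φ(unknown) = 5.20×10⁻⁶ / 9.388×10⁻⁶ = 0.554.

Φ = 0.554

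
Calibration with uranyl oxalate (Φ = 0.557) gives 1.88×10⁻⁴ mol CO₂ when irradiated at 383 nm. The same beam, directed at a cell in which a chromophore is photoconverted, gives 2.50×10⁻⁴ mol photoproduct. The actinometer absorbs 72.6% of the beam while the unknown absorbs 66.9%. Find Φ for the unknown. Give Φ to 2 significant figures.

Φ = 0.80

Photons absorbed by the actinometer: 1.88×10⁻⁴ / 0.557 = 3.375×10⁻⁴ mol.
Incident flux: 3.375×10⁻⁴ / 0.726 = 4.649×10⁻⁴ einstein.
Absorbed by unknown: 0.669 × 4.649×10⁻⁴ = 3.110×10⁻⁴ mol.
Φ(unknown) = 2.50×10⁻⁴ / 3.110×10⁻⁴ = 0.80.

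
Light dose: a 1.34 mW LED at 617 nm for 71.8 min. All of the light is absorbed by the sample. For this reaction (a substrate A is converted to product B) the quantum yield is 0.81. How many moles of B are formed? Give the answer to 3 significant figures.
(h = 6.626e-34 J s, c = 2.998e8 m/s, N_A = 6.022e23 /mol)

2.41e-5 mol

Photon energy at 617 nm: hc/λ = (6.626e-34)(2.998e8)/(617e-9) = 3.220e-19 J.
Energy delivered: (1.34 mW)(4308 s) = 5.773 J.
Photons incident: 5.773 / 3.220e-19 = 1.793e19, i.e. 1.793e19/6.022e23 = 2.977e-5 mol.
Product: Φ × n_abs = 0.81 × 2.977e-5 = 2.411e-5 mol.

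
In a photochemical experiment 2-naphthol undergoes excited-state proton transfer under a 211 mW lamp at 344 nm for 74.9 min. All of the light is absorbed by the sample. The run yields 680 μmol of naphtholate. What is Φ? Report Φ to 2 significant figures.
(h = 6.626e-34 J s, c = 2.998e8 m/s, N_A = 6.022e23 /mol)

Φ = 0.25

Product: 680 μmol = 6.80e-4 mol.
Photon energy at 344 nm: hc/λ = (6.626e-34)(2.998e8)/(344e-9) = 5.775e-19 J.
Energy delivered: (211 mW)(4494 s) = 948.2 J.
Photons incident: 948.2 / 5.775e-19 = 1.642e21, i.e. 1.642e21/6.022e23 = 0.002727 mol.
Φ = 6.80e-4 mol / 0.002727 mol photons = 0.25.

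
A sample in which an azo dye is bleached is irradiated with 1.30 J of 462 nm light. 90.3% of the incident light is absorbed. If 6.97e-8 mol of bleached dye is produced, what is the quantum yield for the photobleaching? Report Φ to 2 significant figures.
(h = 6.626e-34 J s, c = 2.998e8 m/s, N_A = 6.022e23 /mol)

Photon energy at 462 nm: hc/λ = (6.626e-34)(2.998e8)/(462e-9) = 4.300e-19 J.
Photons incident: 1.30 / 4.300e-19 = 3.023e18, i.e. 3.023e18/6.022e23 = 5.020e-6 mol.
Photons absorbed: 0.903 × 5.020e-6 = 4.533e-6 mol.
Φ = 6.97e-8 mol / 4.533e-6 mol photons = 0.015.

Φ = 0.015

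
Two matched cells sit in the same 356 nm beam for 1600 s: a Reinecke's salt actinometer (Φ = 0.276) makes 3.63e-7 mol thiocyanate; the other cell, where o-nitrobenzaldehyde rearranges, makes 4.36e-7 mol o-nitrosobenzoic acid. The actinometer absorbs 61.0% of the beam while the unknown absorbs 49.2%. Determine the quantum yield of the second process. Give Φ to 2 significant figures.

Φ = 0.41

Photons absorbed by the actinometer: 3.63e-7 / 0.276 = 1.315e-6 mol.
Incident flux: 1.315e-6 / 0.610 = 2.156e-6 einstein.
Absorbed by unknown: 0.492 × 2.156e-6 = 1.061e-6 mol.
Φ(unknown) = 4.36e-7 / 1.061e-6 = 0.41.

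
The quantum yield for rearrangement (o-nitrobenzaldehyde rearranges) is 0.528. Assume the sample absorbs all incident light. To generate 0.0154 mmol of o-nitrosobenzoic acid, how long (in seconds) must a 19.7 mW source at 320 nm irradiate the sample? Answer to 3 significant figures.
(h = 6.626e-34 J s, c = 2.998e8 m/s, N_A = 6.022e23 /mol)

Product: 0.0154 mmol = 1.54e-5 mol.
Photons that must be absorbed: 1.54e-5 / 0.528 = 2.917e-5 mol.
Photon energy: hc/λ = 6.208e-19 J; per mole, 3.738e5 J mol⁻¹.
Energy required: 2.917e-5 × 3.738e5 = 10.90 J.
Time: 10.90 J / 0.0197 W = 553 s.

t ≈ 553 s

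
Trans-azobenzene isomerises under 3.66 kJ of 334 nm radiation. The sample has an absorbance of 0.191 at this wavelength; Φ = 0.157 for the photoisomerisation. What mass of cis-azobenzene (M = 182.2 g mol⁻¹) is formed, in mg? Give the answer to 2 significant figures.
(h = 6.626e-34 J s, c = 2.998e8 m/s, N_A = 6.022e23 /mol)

Photon energy at 334 nm: hc/λ = (6.626e-34)(2.998e8)/(334e-9) = 5.948e-19 J.
Incident energy: 3.66 kJ = 3660 J.
Photons incident: 3660 / 5.948e-19 = 6.153e21, i.e. 6.153e21/6.022e23 = 0.01022 mol.
Fraction absorbed: 1 − 10^(−0.191) = 0.3558.
Photons absorbed: 0.3558 × 0.01022 = 0.003636 mol.
Product: Φ × n_abs = 0.157 × 0.003636 = 5.709e-4 mol.
Mass: 5.709e-4 × 182.2 = 0.1040 g = 100 mg.

100 mg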